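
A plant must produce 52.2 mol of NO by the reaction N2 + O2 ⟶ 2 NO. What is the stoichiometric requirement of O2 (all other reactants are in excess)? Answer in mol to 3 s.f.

26.1 mol

n(NO) = 52.20 mol
n(O2) = (1/2) × 52.20 = 26.10 mol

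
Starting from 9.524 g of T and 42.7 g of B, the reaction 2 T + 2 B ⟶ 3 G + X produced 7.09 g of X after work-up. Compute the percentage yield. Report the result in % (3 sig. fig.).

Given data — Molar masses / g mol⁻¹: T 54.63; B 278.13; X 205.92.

n(T) = 9.524 / 54.63 = 0.1743 mol
n(B) = 42.70 / 278.13 = 0.1535 mol
n/ν for T = 0.1743/2 = 0.08715
n/ν for B = 0.1535/2 = 0.07675
Smallest n/ν is B → limiting reagent.
theoretical n(X) = (1/2) × 0.1535 = 0.07675 mol → 15.80 g
% yield = 7.09 / 15.80 × 100 = 44.87 %

44.9 %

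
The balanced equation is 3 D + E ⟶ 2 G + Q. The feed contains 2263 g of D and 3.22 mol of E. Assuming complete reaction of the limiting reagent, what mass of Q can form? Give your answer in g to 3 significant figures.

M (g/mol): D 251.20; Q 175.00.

n(D) = 2263 / 251.20 = 9.009 mol
n(E) = 3.220 mol
n/ν for D = 9.009/3 = 3.003
n/ν for E = 3.220/1 = 3.220
Smallest n/ν is D → limiting reagent.
n(Q) = (1/3) × 9.009 = 3.003 mol
mass = 3.003 × 175.00 = 525.5 g

526 g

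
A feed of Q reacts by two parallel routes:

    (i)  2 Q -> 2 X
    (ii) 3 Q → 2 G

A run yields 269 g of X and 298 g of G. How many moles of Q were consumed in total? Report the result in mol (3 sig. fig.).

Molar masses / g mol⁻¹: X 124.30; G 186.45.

4.56 mol

n(X) = 269 / 124.30 = 2.164 mol
n(G) = 298 / 186.45 = 1.598 mol
n(Q) via (i) = (2/2)×2.164 = 2.164 mol
n(Q) via (ii) = (3/2)×1.598 = 2.397 mol
total n(Q) = 2.164 + 2.397 = 4.561 mol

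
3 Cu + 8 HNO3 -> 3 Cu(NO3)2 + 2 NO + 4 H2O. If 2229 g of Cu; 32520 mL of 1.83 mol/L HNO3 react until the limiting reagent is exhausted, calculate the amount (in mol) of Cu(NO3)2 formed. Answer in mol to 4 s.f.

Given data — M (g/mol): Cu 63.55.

n(Cu) = 2229 / 63.55 = 35.07 mol
n(HNO3) = 1.83 × 32520/1000 = 59.51 mol
n/ν for Cu = 35.07/3 = 11.69
n/ν for HNO3 = 59.51/8 = 7.439
Smallest n/ν is HNO3 → limiting reagent.
n(Cu(NO3)2) = (3/8) × 59.51 = 22.32 mol

22.32 mol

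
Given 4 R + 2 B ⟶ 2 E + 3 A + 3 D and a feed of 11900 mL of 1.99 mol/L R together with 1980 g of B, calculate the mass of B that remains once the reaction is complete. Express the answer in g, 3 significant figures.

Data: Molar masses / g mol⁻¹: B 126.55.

n(R) = 1.99 × 11900/1000 = 23.68 mol
n(B) = 1980 / 126.55 = 15.65 mol
n/ν for R = 23.68/4 = 5.920
n/ν for B = 15.65/2 = 7.825
Smallest n/ν is R → limiting reagent.
B consumed = (2/4) × 23.68 = 11.84 mol
B remaining = 15.65 − 11.84 = 3.810 mol
mass = 3.810 × 126.55 = 482.2 g

482 g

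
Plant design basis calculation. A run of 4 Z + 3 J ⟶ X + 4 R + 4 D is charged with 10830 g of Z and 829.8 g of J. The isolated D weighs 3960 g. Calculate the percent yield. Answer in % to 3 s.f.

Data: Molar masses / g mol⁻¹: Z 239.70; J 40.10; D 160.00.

89.7 %

n(Z) = 10830 / 239.70 = 45.18 mol
n(J) = 829.8 / 40.10 = 20.69 mol
n/ν for Z = 45.18/4 = 11.30
n/ν for J = 20.69/3 = 6.897
Smallest n/ν is J → limiting reagent.
theoretical n(D) = (4/3) × 20.69 = 27.59 mol → 4414 g
% yield = 3960 / 4414 × 100 = 89.71 %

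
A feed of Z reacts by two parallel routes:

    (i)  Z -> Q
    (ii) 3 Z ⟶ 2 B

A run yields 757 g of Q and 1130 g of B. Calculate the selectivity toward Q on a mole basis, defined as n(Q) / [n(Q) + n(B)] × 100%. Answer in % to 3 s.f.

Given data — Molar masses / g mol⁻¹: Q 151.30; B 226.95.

n(Q) = 757 / 151.30 = 5.003 mol
n(B) = 1130 / 226.95 = 4.979 mol
selectivity = 5.003/(5.003+4.979) × 100 = 50.12 %

50.1 %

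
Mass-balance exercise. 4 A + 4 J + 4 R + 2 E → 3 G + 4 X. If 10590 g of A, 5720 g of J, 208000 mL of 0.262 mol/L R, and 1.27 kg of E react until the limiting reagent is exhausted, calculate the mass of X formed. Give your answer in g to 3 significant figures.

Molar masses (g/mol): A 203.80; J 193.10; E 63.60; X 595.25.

n(A) = 10590 / 203.80 = 51.96 mol
n(J) = 5720 / 193.10 = 29.62 mol
n(R) = 0.262 × 208000/1000 = 54.50 mol
n(E) = 1.270×1000 / 63.60 = 19.97 mol
n/ν for A = 51.96/4 = 12.99
n/ν for J = 29.62/4 = 7.405
n/ν for R = 54.50/4 = 13.63
n/ν for E = 19.97/2 = 9.985
Smallest n/ν is J → limiting reagent.
n(X) = (4/4) × 29.62 = 29.62 mol
mass = 29.62 × 595.25 = 17630 g

17600 g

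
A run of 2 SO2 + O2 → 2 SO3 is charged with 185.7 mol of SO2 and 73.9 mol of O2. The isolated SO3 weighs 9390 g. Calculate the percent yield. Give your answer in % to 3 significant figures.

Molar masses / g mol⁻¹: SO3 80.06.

n(SO2) = 185.7 mol
n(O2) = 73.90 mol
n/ν for SO2 = 185.7/2 = 92.85
n/ν for O2 = 73.90/1 = 73.90
Smallest n/ν is O2 → limiting reagent.
theoretical n(SO3) = (2/1) × 73.90 = 147.8 mol → 11830 g
% yield = 9390 / 11830 × 100 = 79.37 %

79.4 %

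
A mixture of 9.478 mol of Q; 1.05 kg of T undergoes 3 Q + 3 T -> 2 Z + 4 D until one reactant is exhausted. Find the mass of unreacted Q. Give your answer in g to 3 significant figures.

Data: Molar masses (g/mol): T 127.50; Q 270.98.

337 g

n(Q) = 9.478 mol
n(T) = 1.050×1000 / 127.50 = 8.235 mol
n/ν for Q = 9.478/3 = 3.159
n/ν for T = 8.235/3 = 2.745
Smallest n/ν is T → limiting reagent.
Q consumed = (3/3) × 8.235 = 8.235 mol
Q remaining = 9.478 − 8.235 = 1.243 mol
mass = 1.243 × 270.98 = 336.8 g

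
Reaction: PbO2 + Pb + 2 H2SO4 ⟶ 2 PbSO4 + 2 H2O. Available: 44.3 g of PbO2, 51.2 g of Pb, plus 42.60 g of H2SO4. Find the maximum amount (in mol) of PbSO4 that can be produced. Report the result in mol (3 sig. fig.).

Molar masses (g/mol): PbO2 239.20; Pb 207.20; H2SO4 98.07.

n(PbO2) = 44.30 / 239.20 = 0.1852 mol
n(Pb) = 51.20 / 207.20 = 0.2471 mol
n(H2SO4) = 42.60 / 98.07 = 0.4344 mol
n/ν for PbO2 = 0.1852/1 = 0.1852
n/ν for Pb = 0.2471/1 = 0.2471
n/ν for H2SO4 = 0.4344/2 = 0.2172
Smallest n/ν is PbO2 → limiting reagent.
n(PbSO4) = (2/1) × 0.1852 = 0.3704 mol

0.370 mol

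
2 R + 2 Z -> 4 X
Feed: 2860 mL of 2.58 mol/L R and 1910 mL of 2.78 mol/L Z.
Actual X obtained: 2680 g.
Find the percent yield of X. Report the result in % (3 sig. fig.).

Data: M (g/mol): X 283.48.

n(R) = 2.58 × 2860/1000 = 7.379 mol
n(Z) = 2.78 × 1910/1000 = 5.310 mol
n/ν for R = 7.379/2 = 3.690
n/ν for Z = 5.310/2 = 2.655
Smallest n/ν is Z → limiting reagent.
theoretical n(X) = (4/2) × 5.310 = 10.62 mol → 3011 g
% yield = 2680 / 3011 × 100 = 89.01 %

89.0 %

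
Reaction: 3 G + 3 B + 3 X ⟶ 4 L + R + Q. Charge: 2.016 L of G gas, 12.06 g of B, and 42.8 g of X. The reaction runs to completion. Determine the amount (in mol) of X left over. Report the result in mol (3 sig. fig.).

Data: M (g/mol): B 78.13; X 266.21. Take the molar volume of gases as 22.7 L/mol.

n(G) = 2.016 / 22.7 = 0.08881 mol
n(B) = 12.06 / 78.13 = 0.1544 mol
n(X) = 42.80 / 266.21 = 0.1608 mol
n/ν for G = 0.08881/3 = 0.02960
n/ν for B = 0.1544/3 = 0.05147
n/ν for X = 0.1608/3 = 0.05360
Smallest n/ν is G → limiting reagent.
X consumed = (3/3) × 0.08881 = 0.08881 mol
X remaining = 0.1608 − 0.08881 = 0.07199 mol

0.0720 mol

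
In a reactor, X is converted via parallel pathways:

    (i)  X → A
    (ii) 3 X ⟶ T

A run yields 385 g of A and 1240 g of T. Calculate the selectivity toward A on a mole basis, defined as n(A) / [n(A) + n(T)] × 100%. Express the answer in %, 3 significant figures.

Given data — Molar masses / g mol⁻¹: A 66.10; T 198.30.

48.2 %

n(A) = 385 / 66.10 = 5.825 mol
n(T) = 1240 / 198.30 = 6.253 mol
selectivity = 5.825/(5.825+6.253) × 100 = 48.23 %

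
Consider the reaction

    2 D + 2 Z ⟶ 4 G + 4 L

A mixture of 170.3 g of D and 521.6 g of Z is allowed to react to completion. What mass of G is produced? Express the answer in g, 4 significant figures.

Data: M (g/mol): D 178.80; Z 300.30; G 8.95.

17.05 g

n(D) = 170.3 / 178.80 = 0.9525 mol
n(Z) = 521.6 / 300.30 = 1.737 mol
n/ν for D = 0.9525/2 = 0.4763
n/ν for Z = 1.737/2 = 0.8685
Smallest n/ν is D → limiting reagent.
n(G) = (4/2) × 0.9525 = 1.905 mol
mass = 1.905 × 8.95 = 17.05 g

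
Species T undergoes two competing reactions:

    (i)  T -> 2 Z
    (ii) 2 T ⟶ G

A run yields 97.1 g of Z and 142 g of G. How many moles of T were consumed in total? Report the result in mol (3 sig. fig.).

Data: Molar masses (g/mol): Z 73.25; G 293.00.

1.63 mol

n(Z) = 97.1 / 73.25 = 1.326 mol
n(G) = 142 / 293.00 = 0.4846 mol
n(T) via (i) = (1/2)×1.326 = 0.6630 mol
n(T) via (ii) = (2/1)×0.4846 = 0.9692 mol
total n(T) = 0.6630 + 0.9692 = 1.632 mol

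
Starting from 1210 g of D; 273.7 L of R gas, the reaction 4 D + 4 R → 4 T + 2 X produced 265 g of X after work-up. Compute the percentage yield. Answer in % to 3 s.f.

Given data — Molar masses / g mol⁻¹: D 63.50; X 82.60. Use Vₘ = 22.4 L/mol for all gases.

n(D) = 1210 / 63.50 = 19.06 mol
n(R) = 273.7 / 22.4 = 12.22 mol
n/ν → D: 4.765, R: 3.055; R is limiting.
theoretical n(X) = (2/4) × 12.22 = 6.110 mol → 504.7 g
% yield = 265 / 504.7 × 100 = 52.51 %

52.5 %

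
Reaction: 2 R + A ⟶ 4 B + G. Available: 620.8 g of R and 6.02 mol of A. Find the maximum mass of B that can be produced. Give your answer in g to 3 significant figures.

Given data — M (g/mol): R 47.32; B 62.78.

n(R) = 620.8 / 47.32 = 13.12 mol
n(A) = 6.020 mol
n/ν for R = 13.12/2 = 6.560
n/ν for A = 6.020/1 = 6.020
Smallest n/ν is A → limiting reagent.
n(B) = (4/1) × 6.020 = 24.08 mol
mass = 24.08 × 62.78 = 1512 g

1510 g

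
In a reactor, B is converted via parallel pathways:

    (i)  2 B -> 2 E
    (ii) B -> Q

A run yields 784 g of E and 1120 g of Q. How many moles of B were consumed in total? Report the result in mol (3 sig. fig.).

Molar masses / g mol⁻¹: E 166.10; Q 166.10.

11.5 mol

n(E) = 784 / 166.10 = 4.720 mol
n(Q) = 1120 / 166.10 = 6.743 mol
n(B) via (i) = (2/2)×4.720 = 4.720 mol
n(B) via (ii) = (1/1)×6.743 = 6.743 mol
total n(B) = 4.720 + 6.743 = 11.46 mol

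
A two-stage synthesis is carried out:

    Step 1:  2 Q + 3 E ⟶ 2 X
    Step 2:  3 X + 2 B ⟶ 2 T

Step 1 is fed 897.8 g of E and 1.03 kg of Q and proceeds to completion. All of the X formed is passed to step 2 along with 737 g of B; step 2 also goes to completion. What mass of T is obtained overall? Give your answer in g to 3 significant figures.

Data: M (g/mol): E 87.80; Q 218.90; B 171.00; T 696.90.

2190 g

Step 1:
n(E) = 897.8 / 87.80 = 10.23 mol
n(Q) = 1.030×1000 / 218.90 = 4.705 mol
n/ν for E = 10.23/3 = 3.410
n/ν for Q = 4.705/2 = 2.353
Smallest n/ν is Q → limiting reagent.
n(X) produced = (2/2) × 4.705 = 4.705 mol
Step 2:
n(X) available = 4.705 mol
n(B) = 737.0 / 171.00 = 4.310 mol
n/ν for X = 4.705/3 = 1.568
n/ν for B = 4.310/2 = 2.155
Smallest n/ν is X → limiting reagent.
n(T) = (2/3) × 4.705 = 3.137 mol
mass = 3.137 × 696.90 = 2186 g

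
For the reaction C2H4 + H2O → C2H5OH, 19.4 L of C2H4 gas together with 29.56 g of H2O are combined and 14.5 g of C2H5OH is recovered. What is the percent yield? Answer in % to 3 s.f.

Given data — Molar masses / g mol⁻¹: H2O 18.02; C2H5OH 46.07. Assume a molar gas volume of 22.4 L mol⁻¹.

36.3 %

n(C2H4) = 19.40 / 22.4 = 0.8661 mol
n(H2O) = 29.56 / 18.02 = 1.640 mol
n/ν → C2H4: 0.8661, H2O: 1.640; C2H4 is limiting.
theoretical n(C2H5OH) = (1/1) × 0.8661 = 0.8661 mol → 39.90 g
% yield = 14.5 / 39.90 × 100 = 36.34 %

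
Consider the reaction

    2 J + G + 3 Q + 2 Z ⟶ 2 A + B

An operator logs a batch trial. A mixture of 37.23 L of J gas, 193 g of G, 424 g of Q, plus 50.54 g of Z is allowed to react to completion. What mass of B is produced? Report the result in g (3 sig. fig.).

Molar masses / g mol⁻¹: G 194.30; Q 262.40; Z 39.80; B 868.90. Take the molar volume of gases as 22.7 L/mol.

468 g

n(J) = 37.23 / 22.7 = 1.640 mol
n(G) = 193.0 / 194.30 = 0.9933 mol
n(Q) = 424.0 / 262.40 = 1.616 mol
n(Z) = 50.54 / 39.80 = 1.270 mol
n/ν for J = 1.640/2 = 0.8200
n/ν for G = 0.9933/1 = 0.9933
n/ν for Q = 1.616/3 = 0.5387
n/ν for Z = 1.270/2 = 0.6350
Smallest n/ν is Q → limiting reagent.
n(B) = (1/3) × 1.616 = 0.5387 mol
mass = 0.5387 × 868.90 = 468.1 g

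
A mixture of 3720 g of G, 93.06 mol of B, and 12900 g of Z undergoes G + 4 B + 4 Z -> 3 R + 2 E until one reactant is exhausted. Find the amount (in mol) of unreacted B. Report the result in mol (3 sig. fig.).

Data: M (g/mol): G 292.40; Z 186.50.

42.2 mol

n(G) = 3720 / 292.40 = 12.72 mol
n(B) = 93.06 mol
n(Z) = 12900 / 186.50 = 69.17 mol
n/ν for G = 12.72/1 = 12.72
n/ν for B = 93.06/4 = 23.27
n/ν for Z = 69.17/4 = 17.29
Smallest n/ν is G → limiting reagent.
B consumed = (4/1) × 12.72 = 50.88 mol
B remaining = 93.06 − 50.88 = 42.18 mol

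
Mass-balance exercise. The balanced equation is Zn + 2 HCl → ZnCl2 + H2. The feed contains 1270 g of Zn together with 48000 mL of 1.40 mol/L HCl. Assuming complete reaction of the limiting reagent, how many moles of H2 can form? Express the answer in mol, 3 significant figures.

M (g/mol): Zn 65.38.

n(Zn) = 1270 / 65.38 = 19.42 mol
n(HCl) = 1.40 × 48000/1000 = 67.20 mol
n/ν for Zn = 19.42/1 = 19.42
n/ν for HCl = 67.20/2 = 33.60
Smallest n/ν is Zn → limiting reagent.
n(H2) = (1/1) × 19.42 = 19.42 mol

19.4 mol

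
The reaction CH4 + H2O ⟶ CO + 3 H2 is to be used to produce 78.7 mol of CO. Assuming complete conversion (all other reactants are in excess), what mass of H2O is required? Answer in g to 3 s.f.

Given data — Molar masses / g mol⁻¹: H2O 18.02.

1420 g

n(CO) = 78.70 mol
n(H2O) = (1/1) × 78.70 = 78.70 mol
mass = 78.70 × 18.02 = 1418 g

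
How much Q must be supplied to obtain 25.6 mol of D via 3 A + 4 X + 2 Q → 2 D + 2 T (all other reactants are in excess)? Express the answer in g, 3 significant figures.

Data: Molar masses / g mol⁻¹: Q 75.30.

n(D) = 25.60 mol
n(Q) = (2/2) × 25.60 = 25.60 mol
mass = 25.60 × 75.30 = 1928 g

1930 g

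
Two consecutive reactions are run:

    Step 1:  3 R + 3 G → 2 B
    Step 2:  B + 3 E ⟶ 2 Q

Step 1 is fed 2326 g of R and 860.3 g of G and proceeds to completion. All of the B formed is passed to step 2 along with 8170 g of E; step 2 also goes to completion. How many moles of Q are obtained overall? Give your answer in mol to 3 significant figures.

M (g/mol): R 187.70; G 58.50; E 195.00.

Step 1:
n(R) = 2326 / 187.70 = 12.39 mol
n(G) = 860.3 / 58.50 = 14.71 mol
n/ν → R: 4.130, G: 4.903; R is limiting.
n(B) produced = (2/3) × 12.39 = 8.260 mol
Step 2:
n(B) available = 8.260 mol
n(E) = 8170 / 195.00 = 41.90 mol
n/ν → B: 8.260, E: 13.97; B is limiting.
n(Q) = (2/1) × 8.260 = 16.52 mol

16.5 mol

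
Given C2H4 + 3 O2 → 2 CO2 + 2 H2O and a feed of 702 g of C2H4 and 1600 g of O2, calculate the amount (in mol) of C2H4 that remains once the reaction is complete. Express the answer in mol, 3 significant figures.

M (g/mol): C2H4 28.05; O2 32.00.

n(C2H4) = 702.0 / 28.05 = 25.03 mol
n(O2) = 1600 / 32.00 = 50.00 mol
n/ν for C2H4 = 25.03/1 = 25.03
n/ν for O2 = 50.00/3 = 16.67
Smallest n/ν is O2 → limiting reagent.
C2H4 consumed = (1/3) × 50.00 = 16.67 mol
C2H4 remaining = 25.03 − 16.67 = 8.360 mol

8.36 mol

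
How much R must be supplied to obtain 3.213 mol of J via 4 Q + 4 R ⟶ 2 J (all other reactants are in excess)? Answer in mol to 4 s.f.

n(J) = 3.213 mol
n(R) = (4/2) × 3.213 = 6.426 mol

6.426 mol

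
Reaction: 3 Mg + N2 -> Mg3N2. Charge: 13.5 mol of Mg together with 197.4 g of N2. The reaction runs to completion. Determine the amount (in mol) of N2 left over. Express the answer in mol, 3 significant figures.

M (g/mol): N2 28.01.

n(Mg) = 13.50 mol
n(N2) = 197.4 / 28.01 = 7.047 mol
n/ν for Mg = 13.50/3 = 4.500
n/ν for N2 = 7.047/1 = 7.047
Smallest n/ν is Mg → limiting reagent.
N2 consumed = (1/3) × 13.50 = 4.500 mol
N2 remaining = 7.047 − 4.500 = 2.547 mol

2.55 mol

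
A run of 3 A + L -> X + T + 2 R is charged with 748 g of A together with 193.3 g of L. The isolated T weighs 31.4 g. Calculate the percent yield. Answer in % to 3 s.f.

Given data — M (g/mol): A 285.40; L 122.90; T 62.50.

57.5 %

n(A) = 748.0 / 285.40 = 2.621 mol
n(L) = 193.3 / 122.90 = 1.573 mol
n/ν for A = 2.621/3 = 0.8737
n/ν for L = 1.573/1 = 1.573
Smallest n/ν is A → limiting reagent.
theoretical n(T) = (1/3) × 2.621 = 0.8737 mol → 54.61 g
% yield = 31.4 / 54.61 × 100 = 57.50 %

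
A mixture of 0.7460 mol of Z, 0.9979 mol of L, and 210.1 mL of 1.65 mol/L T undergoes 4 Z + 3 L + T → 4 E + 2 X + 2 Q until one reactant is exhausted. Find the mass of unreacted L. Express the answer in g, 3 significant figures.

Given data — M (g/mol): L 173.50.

76.1 g

n(Z) = 0.7460 mol
n(L) = 0.9979 mol
n(T) = 1.65 × 210.1/1000 = 0.3467 mol
n/ν → Z: 0.1865, L: 0.3326, T: 0.3467; Z is limiting.
L consumed = (3/4) × 0.7460 = 0.5595 mol
L remaining = 0.9979 − 0.5595 = 0.4384 mol
mass = 0.4384 × 173.50 = 76.06 g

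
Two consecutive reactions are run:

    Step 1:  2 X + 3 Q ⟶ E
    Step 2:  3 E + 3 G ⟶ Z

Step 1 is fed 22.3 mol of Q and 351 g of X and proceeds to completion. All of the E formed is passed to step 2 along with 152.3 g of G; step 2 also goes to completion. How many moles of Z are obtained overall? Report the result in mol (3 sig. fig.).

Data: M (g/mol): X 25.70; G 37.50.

1.35 mol

Step 1:
n(Q) = 22.30 mol
n(X) = 351.0 / 25.70 = 13.66 mol
n/ν for Q = 22.30/3 = 7.433
n/ν for X = 13.66/2 = 6.830
Smallest n/ν is X → limiting reagent.
n(E) produced = (1/2) × 13.66 = 6.830 mol
Step 2:
n(E) available = 6.830 mol
n(G) = 152.3 / 37.50 = 4.061 mol
n/ν for E = 6.830/3 = 2.277
n/ν for G = 4.061/3 = 1.354
Smallest n/ν is G → limiting reagent.
n(Z) = (1/3) × 4.061 = 1.354 mol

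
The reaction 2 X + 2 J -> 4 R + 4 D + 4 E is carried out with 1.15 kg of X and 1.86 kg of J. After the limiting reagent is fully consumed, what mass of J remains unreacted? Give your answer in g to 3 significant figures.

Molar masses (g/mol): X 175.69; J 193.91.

591 g

n(X) = 1.150×1000 / 175.69 = 6.546 mol
n(J) = 1.860×1000 / 193.91 = 9.592 mol
n/ν for X = 6.546/2 = 3.273
n/ν for J = 9.592/2 = 4.796
Smallest n/ν is X → limiting reagent.
J consumed = (2/2) × 6.546 = 6.546 mol
J remaining = 9.592 − 6.546 = 3.046 mol
mass = 3.046 × 193.91 = 590.6 g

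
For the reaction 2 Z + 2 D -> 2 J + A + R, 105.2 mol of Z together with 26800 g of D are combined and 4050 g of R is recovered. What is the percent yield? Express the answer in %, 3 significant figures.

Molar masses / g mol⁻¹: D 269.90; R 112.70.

72.4 %

n(Z) = 105.2 mol
n(D) = 26800 / 269.90 = 99.30 mol
n/ν → Z: 52.60, D: 49.65; D is limiting.
theoretical n(R) = (1/2) × 99.30 = 49.65 mol → 5596 g
% yield = 4050 / 5596 × 100 = 72.37 %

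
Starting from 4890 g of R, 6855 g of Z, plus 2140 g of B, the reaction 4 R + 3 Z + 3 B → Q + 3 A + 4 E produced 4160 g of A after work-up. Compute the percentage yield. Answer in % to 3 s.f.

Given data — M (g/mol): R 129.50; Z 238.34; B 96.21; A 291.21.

n(R) = 4890 / 129.50 = 37.76 mol
n(Z) = 6855 / 238.34 = 28.76 mol
n(B) = 2140 / 96.21 = 22.24 mol
n/ν for R = 37.76/4 = 9.440
n/ν for Z = 28.76/3 = 9.587
n/ν for B = 22.24/3 = 7.413
Smallest n/ν is B → limiting reagent.
theoretical n(A) = (3/3) × 22.24 = 22.24 mol → 6477 g
% yield = 4160 / 6477 × 100 = 64.23 %

64.2 %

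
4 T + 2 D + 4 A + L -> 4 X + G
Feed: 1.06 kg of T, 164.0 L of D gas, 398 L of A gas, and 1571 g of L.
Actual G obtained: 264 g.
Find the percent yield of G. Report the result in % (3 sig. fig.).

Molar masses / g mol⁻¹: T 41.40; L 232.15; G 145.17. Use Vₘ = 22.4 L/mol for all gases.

n(T) = 1.060×1000 / 41.40 = 25.60 mol
n(D) = 164.0 / 22.4 = 7.321 mol
n(A) = 398.0 / 22.4 = 17.77 mol
n(L) = 1571 / 232.15 = 6.767 mol
n/ν → T: 6.400, D: 3.661, A: 4.443, L: 6.767; D is limiting.
theoretical n(G) = (1/2) × 7.321 = 3.661 mol → 531.5 g
% yield = 264 / 531.5 × 100 = 49.67 %

49.7 %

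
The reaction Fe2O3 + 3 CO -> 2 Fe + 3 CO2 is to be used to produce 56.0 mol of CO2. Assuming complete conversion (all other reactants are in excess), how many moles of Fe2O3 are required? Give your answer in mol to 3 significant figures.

n(CO2) = 56.00 mol
n(Fe2O3) = (1/3) × 56.00 = 18.67 mol

18.7 mol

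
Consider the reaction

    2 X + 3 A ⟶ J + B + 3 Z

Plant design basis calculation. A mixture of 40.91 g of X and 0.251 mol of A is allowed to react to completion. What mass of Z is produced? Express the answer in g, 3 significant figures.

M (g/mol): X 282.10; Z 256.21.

55.7 g

n(X) = 40.91 / 282.10 = 0.1450 mol
n(A) = 0.2510 mol
n/ν → X: 0.07250, A: 0.08367; X is limiting.
n(Z) = (3/2) × 0.1450 = 0.2175 mol
mass = 0.2175 × 256.21 = 55.73 g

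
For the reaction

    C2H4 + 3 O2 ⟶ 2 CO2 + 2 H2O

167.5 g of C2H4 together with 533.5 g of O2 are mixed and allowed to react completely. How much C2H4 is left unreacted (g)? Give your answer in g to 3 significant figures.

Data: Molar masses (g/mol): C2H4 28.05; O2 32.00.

11.6 g

n(C2H4) = 167.5 / 28.05 = 5.971 mol
n(O2) = 533.5 / 32.00 = 16.67 mol
n/ν for C2H4 = 5.971/1 = 5.971
n/ν for O2 = 16.67/3 = 5.557
Smallest n/ν is O2 → limiting reagent.
C2H4 consumed = (1/3) × 16.67 = 5.557 mol
C2H4 remaining = 5.971 − 5.557 = 0.4140 mol
mass = 0.4140 × 28.05 = 11.61 g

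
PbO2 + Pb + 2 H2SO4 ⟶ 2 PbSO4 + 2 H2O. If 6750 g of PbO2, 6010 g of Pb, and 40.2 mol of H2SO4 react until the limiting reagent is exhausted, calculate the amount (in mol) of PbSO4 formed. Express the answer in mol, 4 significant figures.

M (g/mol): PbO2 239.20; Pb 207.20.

n(PbO2) = 6750 / 239.20 = 28.22 mol
n(Pb) = 6010 / 207.20 = 29.01 mol
n(H2SO4) = 40.20 mol
n/ν → PbO2: 28.22, Pb: 29.01, H2SO4: 20.10; H2SO4 is limiting.
n(PbSO4) = (2/2) × 40.20 = 40.20 mol

40.20 mol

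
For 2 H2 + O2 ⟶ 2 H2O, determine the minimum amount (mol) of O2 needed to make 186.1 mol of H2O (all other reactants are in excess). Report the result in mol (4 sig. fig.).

93.05 mol

n(H2O) = 186.1 mol
n(O2) = (1/2) × 186.1 = 93.05 mol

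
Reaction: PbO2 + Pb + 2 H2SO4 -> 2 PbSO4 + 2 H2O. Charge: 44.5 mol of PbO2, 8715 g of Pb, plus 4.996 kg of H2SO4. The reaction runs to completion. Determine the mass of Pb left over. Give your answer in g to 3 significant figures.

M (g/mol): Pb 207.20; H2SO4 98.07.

3440 g

n(PbO2) = 44.50 mol
n(Pb) = 8715 / 207.20 = 42.06 mol
n(H2SO4) = 4.996×1000 / 98.07 = 50.94 mol
n/ν → PbO2: 44.50, Pb: 42.06, H2SO4: 25.47; H2SO4 is limiting.
Pb consumed = (1/2) × 50.94 = 25.47 mol
Pb remaining = 42.06 − 25.47 = 16.59 mol
mass = 16.59 × 207.20 = 3437 g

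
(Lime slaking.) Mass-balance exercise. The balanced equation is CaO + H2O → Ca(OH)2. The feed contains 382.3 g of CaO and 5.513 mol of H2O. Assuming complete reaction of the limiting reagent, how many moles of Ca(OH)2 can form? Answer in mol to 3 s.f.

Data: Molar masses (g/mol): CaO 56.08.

5.51 mol

n(CaO) = 382.3 / 56.08 = 6.817 mol
n(H2O) = 5.513 mol
n/ν for CaO = 6.817/1 = 6.817
n/ν for H2O = 5.513/1 = 5.513
Smallest n/ν is H2O → limiting reagent.
n(Ca(OH)2) = (1/1) × 5.513 = 5.513 mol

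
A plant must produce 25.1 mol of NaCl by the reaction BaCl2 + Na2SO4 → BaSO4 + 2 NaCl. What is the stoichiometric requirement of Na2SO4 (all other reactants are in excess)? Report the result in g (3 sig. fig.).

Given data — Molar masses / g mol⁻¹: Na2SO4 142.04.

1780 g

n(NaCl) = 25.10 mol
n(Na2SO4) = (1/2) × 25.10 = 12.55 mol
mass = 12.55 × 142.04 = 1783 g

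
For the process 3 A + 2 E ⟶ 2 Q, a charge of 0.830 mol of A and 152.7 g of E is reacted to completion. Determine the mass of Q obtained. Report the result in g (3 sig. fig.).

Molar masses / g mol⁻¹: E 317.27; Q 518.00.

249 g

n(A) = 0.8300 mol
n(E) = 152.7 / 317.27 = 0.4813 mol
n/ν → A: 0.2767, E: 0.2407; E is limiting.
n(Q) = (2/2) × 0.4813 = 0.4813 mol
mass = 0.4813 × 518.00 = 249.3 g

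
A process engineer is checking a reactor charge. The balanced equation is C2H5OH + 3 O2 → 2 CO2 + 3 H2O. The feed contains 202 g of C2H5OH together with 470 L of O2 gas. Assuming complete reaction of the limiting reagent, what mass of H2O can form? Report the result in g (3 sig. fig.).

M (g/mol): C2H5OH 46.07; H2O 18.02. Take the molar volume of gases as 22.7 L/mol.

n(C2H5OH) = 202.0 / 46.07 = 4.385 mol
n(O2) = 470.0 / 22.7 = 20.70 mol
n/ν for C2H5OH = 4.385/1 = 4.385
n/ν for O2 = 20.70/3 = 6.900
Smallest n/ν is C2H5OH → limiting reagent.
n(H2O) = (3/1) × 4.385 = 13.16 mol
mass = 13.16 × 18.02 = 237.1 g

237 g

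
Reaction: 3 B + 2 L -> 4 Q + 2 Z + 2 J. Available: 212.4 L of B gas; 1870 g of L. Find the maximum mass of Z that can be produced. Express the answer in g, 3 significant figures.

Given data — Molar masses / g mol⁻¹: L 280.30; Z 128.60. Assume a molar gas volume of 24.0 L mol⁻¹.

759 g

n(B) = 212.4 / 24.0 = 8.850 mol
n(L) = 1870 / 280.30 = 6.671 mol
n/ν → B: 2.950, L: 3.336; B is limiting.
n(Z) = (2/3) × 8.850 = 5.900 mol
mass = 5.900 × 128.60 = 758.7 g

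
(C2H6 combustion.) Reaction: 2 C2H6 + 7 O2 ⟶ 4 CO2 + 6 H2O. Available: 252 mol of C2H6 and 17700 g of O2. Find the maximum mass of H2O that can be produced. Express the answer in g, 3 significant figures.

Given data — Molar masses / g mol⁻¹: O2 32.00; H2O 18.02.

8540 g

n(C2H6) = 252.0 mol
n(O2) = 17700 / 32.00 = 553.1 mol
n/ν for C2H6 = 252.0/2 = 126.0
n/ν for O2 = 553.1/7 = 79.01
Smallest n/ν is O2 → limiting reagent.
n(H2O) = (6/7) × 553.1 = 474.1 mol
mass = 474.1 × 18.02 = 8543 g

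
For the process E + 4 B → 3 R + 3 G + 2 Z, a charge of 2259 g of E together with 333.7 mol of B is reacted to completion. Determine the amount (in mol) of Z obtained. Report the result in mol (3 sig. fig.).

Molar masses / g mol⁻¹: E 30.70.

n(E) = 2259 / 30.70 = 73.58 mol
n(B) = 333.7 mol
n/ν → E: 73.58, B: 83.43; E is limiting.
n(Z) = (2/1) × 73.58 = 147.2 mol

147 mol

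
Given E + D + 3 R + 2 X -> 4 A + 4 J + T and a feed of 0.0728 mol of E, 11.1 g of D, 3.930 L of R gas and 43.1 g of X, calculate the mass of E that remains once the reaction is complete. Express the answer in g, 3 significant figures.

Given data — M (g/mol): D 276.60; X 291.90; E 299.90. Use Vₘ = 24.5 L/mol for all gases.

n(E) = 0.07280 mol
n(D) = 11.10 / 276.60 = 0.04013 mol
n(R) = 3.930 / 24.5 = 0.1604 mol
n(X) = 43.10 / 291.90 = 0.1477 mol
n/ν for E = 0.07280/1 = 0.07280
n/ν for D = 0.04013/1 = 0.04013
n/ν for R = 0.1604/3 = 0.05347
n/ν for X = 0.1477/2 = 0.07385
Smallest n/ν is D → limiting reagent.
E consumed = (1/1) × 0.04013 = 0.04013 mol
E remaining = 0.07280 − 0.04013 = 0.03267 mol
mass = 0.03267 × 299.90 = 9.798 g

9.80 g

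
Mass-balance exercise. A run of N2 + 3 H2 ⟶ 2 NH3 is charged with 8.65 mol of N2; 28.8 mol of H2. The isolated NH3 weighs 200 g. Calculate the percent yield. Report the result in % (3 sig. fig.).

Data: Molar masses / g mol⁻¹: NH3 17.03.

n(N2) = 8.650 mol
n(H2) = 28.80 mol
n/ν → N2: 8.650, H2: 9.600; N2 is limiting.
theoretical n(NH3) = (2/1) × 8.650 = 17.30 mol → 294.6 g
% yield = 200 / 294.6 × 100 = 67.89 %

67.9 %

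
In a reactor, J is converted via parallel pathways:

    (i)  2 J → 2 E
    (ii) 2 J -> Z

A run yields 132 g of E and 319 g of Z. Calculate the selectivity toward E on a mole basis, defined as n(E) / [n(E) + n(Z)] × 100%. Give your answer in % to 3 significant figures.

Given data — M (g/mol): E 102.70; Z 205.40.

n(E) = 132 / 102.70 = 1.285 mol
n(Z) = 319 / 205.40 = 1.553 mol
selectivity = 1.285/(1.285+1.553) × 100 = 45.28 %

45.3 %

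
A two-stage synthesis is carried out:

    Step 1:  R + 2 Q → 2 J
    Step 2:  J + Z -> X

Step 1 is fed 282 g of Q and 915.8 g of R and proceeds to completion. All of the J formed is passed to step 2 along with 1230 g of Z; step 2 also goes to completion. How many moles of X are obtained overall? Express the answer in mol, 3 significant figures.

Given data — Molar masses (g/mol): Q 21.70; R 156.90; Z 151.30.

Step 1:
n(Q) = 282.0 / 21.70 = 13.00 mol
n(R) = 915.8 / 156.90 = 5.837 mol
n/ν → Q: 6.500, R: 5.837; R is limiting.
n(J) produced = (2/1) × 5.837 = 11.67 mol
Step 2:
n(J) available = 11.67 mol
n(Z) = 1230 / 151.30 = 8.130 mol
n/ν → J: 11.67, Z: 8.130; Z is limiting.
n(X) = (1/1) × 8.130 = 8.130 mol

8.13 mol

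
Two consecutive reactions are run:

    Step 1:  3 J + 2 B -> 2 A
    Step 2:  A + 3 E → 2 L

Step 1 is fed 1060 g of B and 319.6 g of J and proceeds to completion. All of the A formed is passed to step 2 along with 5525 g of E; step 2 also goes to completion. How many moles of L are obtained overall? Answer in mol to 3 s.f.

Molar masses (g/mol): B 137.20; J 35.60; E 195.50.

12.0 mol

Step 1:
n(B) = 1060 / 137.20 = 7.726 mol
n(J) = 319.6 / 35.60 = 8.978 mol
n/ν → B: 3.863, J: 2.993; J is limiting.
n(A) produced = (2/3) × 8.978 = 5.985 mol
Step 2:
n(A) available = 5.985 mol
n(E) = 5525 / 195.50 = 28.26 mol
n/ν → A: 5.985, E: 9.420; A is limiting.
n(L) = (2/1) × 5.985 = 11.97 mol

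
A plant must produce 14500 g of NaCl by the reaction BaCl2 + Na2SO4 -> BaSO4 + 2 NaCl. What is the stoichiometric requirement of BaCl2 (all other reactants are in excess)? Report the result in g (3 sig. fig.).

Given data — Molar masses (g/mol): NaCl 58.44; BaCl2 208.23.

n(NaCl) = 14500 / 58.44 = 248.1 mol
n(BaCl2) = (1/2) × 248.1 = 124.1 mol
mass = 124.1 × 208.23 = 25840 g

25800 g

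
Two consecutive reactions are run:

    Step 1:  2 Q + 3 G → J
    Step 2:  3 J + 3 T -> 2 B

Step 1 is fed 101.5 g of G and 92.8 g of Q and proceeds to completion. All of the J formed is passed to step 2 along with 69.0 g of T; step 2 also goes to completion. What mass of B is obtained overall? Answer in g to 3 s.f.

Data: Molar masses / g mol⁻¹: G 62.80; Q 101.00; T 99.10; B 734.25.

225 g

Step 1:
n(G) = 101.5 / 62.80 = 1.616 mol
n(Q) = 92.80 / 101.00 = 0.9188 mol
n/ν for G = 1.616/3 = 0.5387
n/ν for Q = 0.9188/2 = 0.4594
Smallest n/ν is Q → limiting reagent.
n(J) produced = (1/2) × 0.9188 = 0.4594 mol
Step 2:
n(J) available = 0.4594 mol
n(T) = 69.00 / 99.10 = 0.6963 mol
n/ν for J = 0.4594/3 = 0.1531
n/ν for T = 0.6963/3 = 0.2321
Smallest n/ν is J → limiting reagent.
n(B) = (2/3) × 0.4594 = 0.3063 mol
mass = 0.3063 × 734.25 = 224.9 g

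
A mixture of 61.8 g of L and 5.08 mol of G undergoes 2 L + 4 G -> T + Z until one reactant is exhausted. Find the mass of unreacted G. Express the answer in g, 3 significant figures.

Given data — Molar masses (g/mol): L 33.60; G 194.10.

n(L) = 61.80 / 33.60 = 1.839 mol
n(G) = 5.080 mol
n/ν for L = 1.839/2 = 0.9195
n/ν for G = 5.080/4 = 1.270
Smallest n/ν is L → limiting reagent.
G consumed = (4/2) × 1.839 = 3.678 mol
G remaining = 5.080 − 3.678 = 1.402 mol
mass = 1.402 × 194.10 = 272.1 g

272 g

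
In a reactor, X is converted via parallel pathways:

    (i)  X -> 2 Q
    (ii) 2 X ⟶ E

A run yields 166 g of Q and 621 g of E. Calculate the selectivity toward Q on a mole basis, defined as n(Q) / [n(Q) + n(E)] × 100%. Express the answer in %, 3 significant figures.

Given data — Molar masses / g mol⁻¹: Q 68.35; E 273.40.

51.7 %

n(Q) = 166 / 68.35 = 2.429 mol
n(E) = 621 / 273.40 = 2.271 mol
selectivity = 2.429/(2.429+2.271) × 100 = 51.68 %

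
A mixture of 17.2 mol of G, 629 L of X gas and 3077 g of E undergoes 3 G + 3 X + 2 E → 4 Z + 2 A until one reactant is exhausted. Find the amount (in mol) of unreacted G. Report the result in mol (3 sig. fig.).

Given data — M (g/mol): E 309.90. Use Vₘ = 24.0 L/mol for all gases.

2.31 mol

n(G) = 17.20 mol
n(X) = 629.0 / 24.0 = 26.21 mol
n(E) = 3077 / 309.90 = 9.929 mol
n/ν for G = 17.20/3 = 5.733
n/ν for X = 26.21/3 = 8.737
n/ν for E = 9.929/2 = 4.965
Smallest n/ν is E → limiting reagent.
G consumed = (3/2) × 9.929 = 14.89 mol
G remaining = 17.20 − 14.89 = 2.310 mol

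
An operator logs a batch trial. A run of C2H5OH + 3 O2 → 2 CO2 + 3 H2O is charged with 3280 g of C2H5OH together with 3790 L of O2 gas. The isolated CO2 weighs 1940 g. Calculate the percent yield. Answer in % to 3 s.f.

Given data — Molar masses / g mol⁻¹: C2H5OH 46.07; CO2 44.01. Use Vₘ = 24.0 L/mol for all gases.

41.9 %

n(C2H5OH) = 3280 / 46.07 = 71.20 mol
n(O2) = 3790 / 24.0 = 157.9 mol
n/ν for C2H5OH = 71.20/1 = 71.20
n/ν for O2 = 157.9/3 = 52.63
Smallest n/ν is O2 → limiting reagent.
theoretical n(CO2) = (2/3) × 157.9 = 105.3 mol → 4634 g
% yield = 1940 / 4634 × 100 = 41.86 %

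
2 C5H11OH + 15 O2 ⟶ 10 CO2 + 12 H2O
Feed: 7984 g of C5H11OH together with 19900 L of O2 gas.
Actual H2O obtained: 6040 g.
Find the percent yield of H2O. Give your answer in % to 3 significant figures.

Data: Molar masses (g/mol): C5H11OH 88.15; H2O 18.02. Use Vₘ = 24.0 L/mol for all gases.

n(C5H11OH) = 7984 / 88.15 = 90.57 mol
n(O2) = 19900 / 24.0 = 829.2 mol
n/ν → C5H11OH: 45.29, O2: 55.28; C5H11OH is limiting.
theoretical n(H2O) = (12/2) × 90.57 = 543.4 mol → 9792 g
% yield = 6040 / 9792 × 100 = 61.68 %

61.7 %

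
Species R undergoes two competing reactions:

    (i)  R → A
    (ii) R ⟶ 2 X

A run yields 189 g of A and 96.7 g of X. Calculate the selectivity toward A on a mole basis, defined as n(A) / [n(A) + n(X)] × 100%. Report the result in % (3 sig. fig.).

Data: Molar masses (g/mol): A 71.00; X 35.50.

49.4 %

n(A) = 189 / 71.00 = 2.662 mol
n(X) = 96.7 / 35.50 = 2.724 mol
selectivity = 2.662/(2.662+2.724) × 100 = 49.42 %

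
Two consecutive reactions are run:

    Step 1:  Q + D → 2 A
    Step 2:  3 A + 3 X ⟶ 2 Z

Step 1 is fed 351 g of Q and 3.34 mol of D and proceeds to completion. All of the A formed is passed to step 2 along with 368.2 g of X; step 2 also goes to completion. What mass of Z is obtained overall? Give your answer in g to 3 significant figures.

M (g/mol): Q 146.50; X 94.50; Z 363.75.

945 g

Step 1:
n(Q) = 351.0 / 146.50 = 2.396 mol
n(D) = 3.340 mol
n/ν for Q = 2.396/1 = 2.396
n/ν for D = 3.340/1 = 3.340
Smallest n/ν is Q → limiting reagent.
n(A) produced = (2/1) × 2.396 = 4.792 mol
Step 2:
n(A) available = 4.792 mol
n(X) = 368.2 / 94.50 = 3.896 mol
n/ν for A = 4.792/3 = 1.597
n/ν for X = 3.896/3 = 1.299
Smallest n/ν is X → limiting reagent.
n(Z) = (2/3) × 3.896 = 2.597 mol
mass = 2.597 × 363.75 = 944.7 g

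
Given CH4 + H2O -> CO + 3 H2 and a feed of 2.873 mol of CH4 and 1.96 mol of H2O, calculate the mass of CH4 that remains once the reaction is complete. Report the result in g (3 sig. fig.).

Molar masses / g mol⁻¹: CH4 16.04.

14.6 g

n(CH4) = 2.873 mol
n(H2O) = 1.960 mol
n/ν → CH4: 2.873, H2O: 1.960; H2O is limiting.
CH4 consumed = (1/1) × 1.960 = 1.960 mol
CH4 remaining = 2.873 − 1.960 = 0.9130 mol
mass = 0.9130 × 16.04 = 14.64 g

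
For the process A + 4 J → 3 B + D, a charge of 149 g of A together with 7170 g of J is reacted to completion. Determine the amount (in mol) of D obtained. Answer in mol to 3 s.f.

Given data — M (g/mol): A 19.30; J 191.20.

n(A) = 149.0 / 19.30 = 7.720 mol
n(J) = 7170 / 191.20 = 37.50 mol
n/ν for A = 7.720/1 = 7.720
n/ν for J = 37.50/4 = 9.375
Smallest n/ν is A → limiting reagent.
n(D) = (1/1) × 7.720 = 7.720 mol

7.72 mol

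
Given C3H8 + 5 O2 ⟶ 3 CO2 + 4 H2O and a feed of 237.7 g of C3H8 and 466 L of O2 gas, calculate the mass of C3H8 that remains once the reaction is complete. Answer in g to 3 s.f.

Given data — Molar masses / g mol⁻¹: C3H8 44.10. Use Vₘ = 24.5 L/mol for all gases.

69.9 g

n(C3H8) = 237.7 / 44.10 = 5.390 mol
n(O2) = 466.0 / 24.5 = 19.02 mol
n/ν → C3H8: 5.390, O2: 3.804; O2 is limiting.
C3H8 consumed = (1/5) × 19.02 = 3.804 mol
C3H8 remaining = 5.390 − 3.804 = 1.586 mol
mass = 1.586 × 44.10 = 69.94 g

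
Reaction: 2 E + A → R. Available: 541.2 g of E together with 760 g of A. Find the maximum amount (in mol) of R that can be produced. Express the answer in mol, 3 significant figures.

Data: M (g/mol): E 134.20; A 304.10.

2.02 mol

n(E) = 541.2 / 134.20 = 4.033 mol
n(A) = 760.0 / 304.10 = 2.499 mol
n/ν → E: 2.017, A: 2.499; E is limiting.
n(R) = (1/2) × 4.033 = 2.017 mol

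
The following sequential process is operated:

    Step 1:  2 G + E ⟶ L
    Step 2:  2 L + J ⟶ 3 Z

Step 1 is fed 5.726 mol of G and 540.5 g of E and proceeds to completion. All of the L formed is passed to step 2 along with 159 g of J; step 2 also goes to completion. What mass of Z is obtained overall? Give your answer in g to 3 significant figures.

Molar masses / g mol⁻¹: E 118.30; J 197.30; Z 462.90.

1120 g

Step 1:
n(G) = 5.726 mol
n(E) = 540.5 / 118.30 = 4.569 mol
n/ν for G = 5.726/2 = 2.863
n/ν for E = 4.569/1 = 4.569
Smallest n/ν is G → limiting reagent.
n(L) produced = (1/2) × 5.726 = 2.863 mol
Step 2:
n(L) available = 2.863 mol
n(J) = 159.0 / 197.30 = 0.8059 mol
n/ν for L = 2.863/2 = 1.432
n/ν for J = 0.8059/1 = 0.8059
Smallest n/ν is J → limiting reagent.
n(Z) = (3/1) × 0.8059 = 2.418 mol
mass = 2.418 × 462.90 = 1119 g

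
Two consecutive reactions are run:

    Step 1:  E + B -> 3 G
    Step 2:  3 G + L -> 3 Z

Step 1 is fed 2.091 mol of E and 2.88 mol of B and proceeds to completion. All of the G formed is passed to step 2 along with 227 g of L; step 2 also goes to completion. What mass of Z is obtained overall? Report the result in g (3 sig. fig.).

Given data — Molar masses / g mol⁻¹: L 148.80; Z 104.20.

477 g

Step 1:
n(E) = 2.091 mol
n(B) = 2.880 mol
n/ν for E = 2.091/1 = 2.091
n/ν for B = 2.880/1 = 2.880
Smallest n/ν is E → limiting reagent.
n(G) produced = (3/1) × 2.091 = 6.273 mol
Step 2:
n(G) available = 6.273 mol
n(L) = 227.0 / 148.80 = 1.526 mol
n/ν for G = 6.273/3 = 2.091
n/ν for L = 1.526/1 = 1.526
Smallest n/ν is L → limiting reagent.
n(Z) = (3/1) × 1.526 = 4.578 mol
mass = 4.578 × 104.20 = 477.0 g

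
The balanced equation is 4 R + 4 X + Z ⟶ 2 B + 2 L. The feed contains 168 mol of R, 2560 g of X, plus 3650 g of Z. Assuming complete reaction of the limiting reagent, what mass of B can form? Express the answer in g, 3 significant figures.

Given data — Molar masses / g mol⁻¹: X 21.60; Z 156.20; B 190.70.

8910 g

n(R) = 168.0 mol
n(X) = 2560 / 21.60 = 118.5 mol
n(Z) = 3650 / 156.20 = 23.37 mol
n/ν → R: 42.00, X: 29.63, Z: 23.37; Z is limiting.
n(B) = (2/1) × 23.37 = 46.74 mol
mass = 46.74 × 190.70 = 8913 g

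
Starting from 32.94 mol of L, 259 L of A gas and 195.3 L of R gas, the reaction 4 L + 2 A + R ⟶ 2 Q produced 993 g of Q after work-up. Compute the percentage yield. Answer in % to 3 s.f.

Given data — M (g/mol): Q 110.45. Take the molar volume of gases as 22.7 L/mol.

78.8 %

n(L) = 32.94 mol
n(A) = 259.0 / 22.7 = 11.41 mol
n(R) = 195.3 / 22.7 = 8.604 mol
n/ν → L: 8.235, A: 5.705, R: 8.604; A is limiting.
theoretical n(Q) = (2/2) × 11.41 = 11.41 mol → 1260 g
% yield = 993 / 1260 × 100 = 78.81 %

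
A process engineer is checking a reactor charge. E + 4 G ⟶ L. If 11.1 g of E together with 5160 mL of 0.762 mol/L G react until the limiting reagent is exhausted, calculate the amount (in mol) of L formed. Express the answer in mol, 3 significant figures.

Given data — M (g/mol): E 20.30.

n(E) = 11.10 / 20.30 = 0.5468 mol
n(G) = 0.762 × 5160/1000 = 3.932 mol
n/ν → E: 0.5468, G: 0.9830; E is limiting.
n(L) = (1/1) × 0.5468 = 0.5468 mol

0.547 mol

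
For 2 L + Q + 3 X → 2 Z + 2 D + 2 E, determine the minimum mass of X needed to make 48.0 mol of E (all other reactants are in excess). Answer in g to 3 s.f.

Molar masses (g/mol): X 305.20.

22000 g

n(E) = 48.00 mol
n(X) = (3/2) × 48.00 = 72.00 mol
mass = 72.00 × 305.20 = 21970 g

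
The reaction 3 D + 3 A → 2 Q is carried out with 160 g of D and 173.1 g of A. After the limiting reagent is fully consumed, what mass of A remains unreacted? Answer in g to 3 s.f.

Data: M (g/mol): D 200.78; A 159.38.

n(D) = 160.0 / 200.78 = 0.7969 mol
n(A) = 173.1 / 159.38 = 1.086 mol
n/ν → D: 0.2656, A: 0.3620; D is limiting.
A consumed = (3/3) × 0.7969 = 0.7969 mol
A remaining = 1.086 − 0.7969 = 0.2891 mol
mass = 0.2891 × 159.38 = 46.08 g

46.1 g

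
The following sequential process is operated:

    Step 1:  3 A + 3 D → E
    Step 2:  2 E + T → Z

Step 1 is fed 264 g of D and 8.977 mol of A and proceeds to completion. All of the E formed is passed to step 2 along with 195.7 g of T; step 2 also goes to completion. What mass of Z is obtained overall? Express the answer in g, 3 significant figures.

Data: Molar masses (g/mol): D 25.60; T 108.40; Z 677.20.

Step 1:
n(D) = 264.0 / 25.60 = 10.31 mol
n(A) = 8.977 mol
n/ν → D: 3.437, A: 2.992; A is limiting.
n(E) produced = (1/3) × 8.977 = 2.992 mol
Step 2:
n(E) available = 2.992 mol
n(T) = 195.7 / 108.40 = 1.805 mol
n/ν → E: 1.496, T: 1.805; E is limiting.
n(Z) = (1/2) × 2.992 = 1.496 mol
mass = 1.496 × 677.20 = 1013 g

1010 g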